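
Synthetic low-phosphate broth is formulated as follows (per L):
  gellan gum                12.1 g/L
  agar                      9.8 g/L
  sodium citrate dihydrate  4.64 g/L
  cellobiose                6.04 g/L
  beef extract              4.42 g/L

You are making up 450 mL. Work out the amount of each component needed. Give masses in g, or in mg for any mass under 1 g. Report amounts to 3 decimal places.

gellan gum 5.445 g; agar 4.410 g; sodium citrate dihydrate 2.088 g; cellobiose 2.718 g; beef extract 1.989 g

Target volume = 450 mL = 0.45 L.
gellan gum: 12.1 g/L × 0.45 L = 5.445 g
agar: 9.8 g/L × 0.45 L = 4.410 g
sodium citrate dihydrate: 4.64 g/L × 0.45 L = 2.088 g
cellobiose: 6.04 g/L × 0.45 L = 2.718 g
beef extract: 4.42 g/L × 0.45 L = 1.989 g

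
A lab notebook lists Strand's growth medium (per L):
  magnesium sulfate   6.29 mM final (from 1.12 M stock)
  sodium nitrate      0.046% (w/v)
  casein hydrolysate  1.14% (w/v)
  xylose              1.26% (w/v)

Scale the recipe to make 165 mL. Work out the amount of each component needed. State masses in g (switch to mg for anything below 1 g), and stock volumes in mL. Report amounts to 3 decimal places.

Working volume: 165 mL = 0.165 L.
magnesium sulfate: dilute stock: 6.29 mM × 165 mL ÷ 1120 mM = 0.927 mL
sodium nitrate: 0.046% w/v = 0.46 g/L → 0.46 × 0.165 L = 0.0759 g = 75.900 mg
casein hydrolysate: 1.14% w/v = 11.4 g/L → 11.4 × 0.165 L = 1.881 g
xylose: 1.26 g per 100 mL × 165 mL ÷ 100 = 2.079 g

magnesium sulfate 0.927 mL; sodium nitrate 75.900 mg; casein hydrolysate 1.881 g; xylose 2.079 g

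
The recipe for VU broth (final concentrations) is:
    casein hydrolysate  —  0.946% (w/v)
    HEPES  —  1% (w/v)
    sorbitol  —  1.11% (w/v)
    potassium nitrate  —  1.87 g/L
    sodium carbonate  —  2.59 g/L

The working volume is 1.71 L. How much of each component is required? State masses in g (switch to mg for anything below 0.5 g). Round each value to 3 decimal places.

Scale factor relative to 1 L: 1.71.
casein hydrolysate: 0.946% w/v = 9.46 g/L → 9.46 × 1.71 L = 16.177 g
HEPES: 1% w/v = 10 g/L → 10 × 1.71 L = 17.100 g
sorbitol: 1.11% w/v = 11.1 g/L → 11.1 × 1.71 L = 18.981 g
potassium nitrate: 1.87 g/L × 1.71 L = 3.198 g
sodium carbonate: 2.59 g/L × 1.71 L = 4.429 g

casein hydrolysate 16.177 g; HEPES 17.100 g; sorbitol 18.981 g; potassium nitrate 3.198 g; sodium carbonate 4.429 g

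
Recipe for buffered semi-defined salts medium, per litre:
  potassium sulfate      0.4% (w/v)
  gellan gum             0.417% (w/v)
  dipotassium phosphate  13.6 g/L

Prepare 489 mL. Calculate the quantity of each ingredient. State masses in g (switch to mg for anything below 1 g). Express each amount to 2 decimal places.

potassium sulfate 1.96 g; gellan gum 2.04 g; dipotassium phosphate 6.65 g

Target volume = 489 mL = 0.489 L.
potassium sulfate: 0.4% w/v = 4 g/L → 4 × 0.489 L = 1.96 g
gellan gum: 0.417 g per 100 mL × 489 mL ÷ 100 = 2.04 g
dipotassium phosphate: 13.6 g/L × 0.489 L = 6.65 g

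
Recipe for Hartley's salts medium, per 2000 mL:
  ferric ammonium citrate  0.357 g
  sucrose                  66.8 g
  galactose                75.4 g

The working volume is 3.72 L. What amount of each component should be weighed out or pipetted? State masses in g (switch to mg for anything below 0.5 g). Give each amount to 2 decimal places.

ferric ammonium citrate 0.66 g; sucrose 124.25 g; galactose 140.24 g

Scale factor = 3720 mL / 2000 mL = 1.86.
ferric ammonium citrate: 0.357 g × (3720 mL / 2000 mL) = 0.66 g
sucrose: 66.8 g × (3720 mL / 2000 mL) = 124.25 g
galactose: 75.4 g × (3720 mL / 2000 mL) = 140.24 g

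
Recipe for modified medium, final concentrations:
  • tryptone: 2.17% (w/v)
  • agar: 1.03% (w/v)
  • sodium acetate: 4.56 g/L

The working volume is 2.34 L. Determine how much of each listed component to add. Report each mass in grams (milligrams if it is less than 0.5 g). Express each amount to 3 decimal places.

tryptone 50.778 g; agar 24.102 g; sodium acetate 10.670 g

Working volume: 2.34 L.
tryptone: 2.17 g per 100 mL × 2340 mL ÷ 100 = 50.778 g
agar: 1.03 g per 100 mL × 2340 mL ÷ 100 = 24.102 g
sodium acetate: 4.56 g/L × 2.34 L = 10.670 g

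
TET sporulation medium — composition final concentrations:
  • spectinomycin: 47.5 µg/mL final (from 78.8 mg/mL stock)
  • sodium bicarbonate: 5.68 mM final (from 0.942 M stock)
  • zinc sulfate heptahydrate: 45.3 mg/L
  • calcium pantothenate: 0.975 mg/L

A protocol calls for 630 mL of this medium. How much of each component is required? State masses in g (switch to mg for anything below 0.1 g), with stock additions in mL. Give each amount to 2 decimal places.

spectinomycin 0.38 mL; sodium bicarbonate 3.80 mL; zinc sulfate heptahydrate 28.54 mg; calcium pantothenate 0.61 mg

Target volume = 630 mL = 0.63 L.
spectinomycin: C1V1 = C2V2 → 47.5 µg/mL × 630 mL ÷ 78800 µg/mL = 0.38 mL
sodium bicarbonate: dilute stock: 5.68 mM × 630 mL ÷ 942 mM = 3.80 mL
zinc sulfate heptahydrate: 45.3 mg/L × 0.63 L = 28.54 mg
calcium pantothenate: 0.975 mg/L × 0.63 L = 0.61 mg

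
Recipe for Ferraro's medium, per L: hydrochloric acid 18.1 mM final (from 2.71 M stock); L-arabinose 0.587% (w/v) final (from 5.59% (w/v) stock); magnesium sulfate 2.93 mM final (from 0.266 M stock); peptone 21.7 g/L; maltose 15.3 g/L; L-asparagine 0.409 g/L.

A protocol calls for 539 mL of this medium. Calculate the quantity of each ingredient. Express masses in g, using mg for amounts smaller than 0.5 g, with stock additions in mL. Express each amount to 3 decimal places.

Working volume: 539 mL = 0.539 L.
hydrochloric acid: dilute stock: 18.1 mM × 539 mL ÷ 2710 mM = 3.600 mL
L-arabinose: C1V1 = C2V2 → 0.587% ÷ 5.59% × 539 mL = 56.600 mL
magnesium sulfate: V = C2·V2/C1 = 2.93 mM × 539 mL ÷ 266 mM = 5.937 mL
peptone: 21.7 g/L × 0.539 L = 11.696 g
maltose: 15.3 g/L × 0.539 L = 8.247 g
L-asparagine: 0.409 g/L × 0.539 L = 0.220451 g = 220.451 mg

hydrochloric acid 3.600 mL; L-arabinose 56.600 mL; magnesium sulfate 5.937 mL; peptone 11.696 g; maltose 8.247 g; L-asparagine 220.451 mg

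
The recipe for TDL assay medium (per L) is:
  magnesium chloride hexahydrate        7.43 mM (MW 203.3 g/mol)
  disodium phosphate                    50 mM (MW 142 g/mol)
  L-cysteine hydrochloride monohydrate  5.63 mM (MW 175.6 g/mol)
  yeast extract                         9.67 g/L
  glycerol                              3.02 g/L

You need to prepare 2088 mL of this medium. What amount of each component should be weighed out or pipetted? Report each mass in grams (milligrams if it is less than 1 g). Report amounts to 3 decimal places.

magnesium chloride hexahydrate 3.154 g; disodium phosphate 14.825 g; L-cysteine hydrochloride monohydrate 2.064 g; yeast extract 20.191 g; glycerol 6.306 g

Scale factor relative to 1 L: 2.088.
magnesium chloride hexahydrate: 7.43 mmol/L × 203.3 g/mol × 2.088 L ÷ 1000 = 3.154 g
disodium phosphate: 50 mmol/L × 142 g/mol × 2.088 L ÷ 1000 = 14.825 g
L-cysteine hydrochloride monohydrate: 5.63 mmol/L × 175.6 g/mol × 2.088 L ÷ 1000 = 2.064 g
yeast extract: 9.67 g/L × 2.088 L = 20.191 g
glycerol: 3.02 g/L × 2.088 L = 6.306 g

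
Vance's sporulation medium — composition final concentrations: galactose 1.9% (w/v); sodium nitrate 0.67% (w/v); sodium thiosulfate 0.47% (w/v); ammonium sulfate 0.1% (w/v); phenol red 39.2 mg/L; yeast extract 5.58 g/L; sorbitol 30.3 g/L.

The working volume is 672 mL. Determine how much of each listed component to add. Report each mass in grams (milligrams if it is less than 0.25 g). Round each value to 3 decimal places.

galactose 12.768 g; sodium nitrate 4.502 g; sodium thiosulfate 3.158 g; ammonium sulfate 0.672 g; phenol red 26.342 mg; yeast extract 3.750 g; sorbitol 20.362 g

Working volume: 672 mL = 0.672 L.
galactose: 1.9 g per 100 mL × 672 mL ÷ 100 = 12.768 g
sodium nitrate: 0.67% w/v = 6.7 g/L → 6.7 × 0.672 L = 4.502 g
sodium thiosulfate: 0.47 g per 100 mL × 672 mL ÷ 100 = 3.158 g
ammonium sulfate: 0.1 g per 100 mL × 672 mL ÷ 100 = 0.672 g
phenol red: 39.2 mg/L × 0.672 L = 26.342 mg
yeast extract: 5.58 g/L × 0.672 L = 3.750 g
sorbitol: 30.3 g/L × 0.672 L = 20.362 g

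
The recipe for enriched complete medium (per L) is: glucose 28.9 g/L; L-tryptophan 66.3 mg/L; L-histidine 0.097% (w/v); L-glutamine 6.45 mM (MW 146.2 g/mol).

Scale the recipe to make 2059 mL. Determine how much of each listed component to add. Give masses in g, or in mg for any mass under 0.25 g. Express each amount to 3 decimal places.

glucose 59.505 g; L-tryptophan 136.512 mg; L-histidine 1.997 g; L-glutamine 1.942 g

Scale factor relative to 1 L: 2.059.
glucose: 28.9 g/L × 2.059 L = 59.505 g
L-tryptophan: 66.3 mg/L × 2.059 L = 136.512 mg
L-histidine: 0.097% w/v = 0.97 g/L → 0.97 × 2.059 L = 1.997 g
L-glutamine: 6.45 mmol/L × 146.2 g/mol × 2.059 L ÷ 1000 = 1.942 g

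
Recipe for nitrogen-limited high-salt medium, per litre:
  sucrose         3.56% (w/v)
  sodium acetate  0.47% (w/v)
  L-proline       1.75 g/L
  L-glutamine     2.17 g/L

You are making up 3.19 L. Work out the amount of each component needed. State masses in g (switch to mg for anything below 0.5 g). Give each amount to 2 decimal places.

sucrose 113.56 g; sodium acetate 14.99 g; L-proline 5.58 g; L-glutamine 6.92 g

Scale factor relative to 1 L: 3.19.
sucrose: 3.56% w/v = 35.6 g/L → 35.6 × 3.19 L = 113.56 g
sodium acetate: 0.47 g per 100 mL × 3190 mL ÷ 100 = 14.99 g
L-proline: 1.75 g/L × 3.19 L = 5.58 g
L-glutamine: 2.17 g/L × 3.19 L = 6.92 g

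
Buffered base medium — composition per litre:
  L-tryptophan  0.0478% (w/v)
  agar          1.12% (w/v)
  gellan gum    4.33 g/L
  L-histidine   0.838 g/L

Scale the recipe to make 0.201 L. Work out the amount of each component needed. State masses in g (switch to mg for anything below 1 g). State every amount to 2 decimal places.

L-tryptophan 96.08 mg; agar 2.25 g; gellan gum 870.33 mg; L-histidine 168.44 mg

Working volume: 0.201 L.
L-tryptophan: 0.0478 g per 100 mL × 201 mL ÷ 100 = 0.096078 g = 96.08 mg
agar: 1.12 g per 100 mL × 201 mL ÷ 100 = 2.25 g
gellan gum: 4.33 g/L × 0.201 L = 0.87033 g = 870.33 mg
L-histidine: 0.838 g/L × 0.201 L = 0.168438 g = 168.44 mg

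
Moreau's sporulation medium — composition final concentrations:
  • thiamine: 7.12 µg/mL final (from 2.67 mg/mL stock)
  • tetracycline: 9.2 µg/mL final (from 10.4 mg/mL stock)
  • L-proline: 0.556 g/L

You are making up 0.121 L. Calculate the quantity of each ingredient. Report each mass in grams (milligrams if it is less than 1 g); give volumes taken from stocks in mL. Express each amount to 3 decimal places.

thiamine 0.323 mL; tetracycline 0.107 mL; L-proline 67.276 mg

Scale factor relative to 1 L: 0.121.
thiamine: C1V1 = C2V2 → 7.12 µg/mL × 121 mL ÷ 2670 µg/mL = 0.323 mL
tetracycline: dilute stock: 9.2 µg/mL × 121 mL ÷ 10400 µg/mL = 0.107 mL
L-proline: 0.556 g/L × 0.121 L = 0.067276 g = 67.276 mg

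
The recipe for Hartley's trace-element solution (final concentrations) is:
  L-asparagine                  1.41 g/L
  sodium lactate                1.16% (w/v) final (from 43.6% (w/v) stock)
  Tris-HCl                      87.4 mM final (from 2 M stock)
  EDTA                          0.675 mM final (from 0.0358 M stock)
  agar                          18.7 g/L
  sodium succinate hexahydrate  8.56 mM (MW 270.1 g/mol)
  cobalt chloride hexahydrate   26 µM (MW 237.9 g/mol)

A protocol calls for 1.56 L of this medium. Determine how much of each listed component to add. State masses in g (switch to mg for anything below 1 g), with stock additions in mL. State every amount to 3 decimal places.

Working volume: 1.56 L.
L-asparagine: 1.41 g/L × 1.56 L = 2.200 g
sodium lactate: C1V1 = C2V2 → 1.16% ÷ 43.6% × 1560 mL = 41.505 mL
Tris-HCl: V = C2·V2/C1 = 87.4 mM × 1560 mL ÷ 2000 mM = 68.172 mL
EDTA: V = C2·V2/C1 = 0.675 mM × 1560 mL ÷ 35.8 mM = 29.413 mL
agar: 18.7 g/L × 1.56 L = 29.172 g
sodium succinate hexahydrate: 8.56 mmol/L × 270.1 g/mol × 1.56 L ÷ 1000 = 3.607 g
cobalt chloride hexahydrate: 26 µmol/L × 237.9 g/mol × 1.56 L ÷ 1000 = 9.649 mg

L-asparagine 2.200 g; sodium lactate 41.505 mL; Tris-HCl 68.172 mL; EDTA 29.413 mL; agar 29.172 g; sodium succinate hexahydrate 3.607 g; cobalt chloride hexahydrate 9.649 mg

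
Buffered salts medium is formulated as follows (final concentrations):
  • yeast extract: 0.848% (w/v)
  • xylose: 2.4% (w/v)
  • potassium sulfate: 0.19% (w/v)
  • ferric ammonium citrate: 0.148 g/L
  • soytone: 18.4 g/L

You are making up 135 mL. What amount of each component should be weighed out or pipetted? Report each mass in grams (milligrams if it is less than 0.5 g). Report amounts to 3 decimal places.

yeast extract 1.145 g; xylose 3.240 g; potassium sulfate 256.500 mg; ferric ammonium citrate 19.980 mg; soytone 2.484 g

Working volume: 135 mL = 0.135 L.
yeast extract: 0.848% w/v = 8.48 g/L → 8.48 × 0.135 L = 1.145 g
xylose: 2.4% w/v = 24 g/L → 24 × 0.135 L = 3.240 g
potassium sulfate: 0.19 g per 100 mL × 135 mL ÷ 100 = 0.2565 g = 256.500 mg
ferric ammonium citrate: 0.148 g/L × 0.135 L = 0.01998 g = 19.980 mg
soytone: 18.4 g/L × 0.135 L = 2.484 g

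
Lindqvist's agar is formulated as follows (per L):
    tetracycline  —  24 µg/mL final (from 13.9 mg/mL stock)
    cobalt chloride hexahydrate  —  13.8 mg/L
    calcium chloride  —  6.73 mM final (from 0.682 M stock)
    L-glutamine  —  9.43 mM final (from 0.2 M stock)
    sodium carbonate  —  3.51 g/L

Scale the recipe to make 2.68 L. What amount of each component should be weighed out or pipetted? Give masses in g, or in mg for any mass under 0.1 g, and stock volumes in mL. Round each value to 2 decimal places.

tetracycline 4.63 mL; cobalt chloride hexahydrate 36.98 mg; calcium chloride 26.45 mL; L-glutamine 126.36 mL; sodium carbonate 9.41 g

Working volume: 2.68 L.
tetracycline: V = C2·V2/C1 = 24 µg/mL × 2680 mL ÷ 13900 µg/mL = 4.63 mL
cobalt chloride hexahydrate: 13.8 mg/L × 2.68 L = 36.98 mg
calcium chloride: dilute stock: 6.73 mM × 2680 mL ÷ 682 mM = 26.45 mL
L-glutamine: C1V1 = C2V2 → 9.43 mM × 2680 mL ÷ 200 mM = 126.36 mL
sodium carbonate: 3.51 g/L × 2.68 L = 9.41 g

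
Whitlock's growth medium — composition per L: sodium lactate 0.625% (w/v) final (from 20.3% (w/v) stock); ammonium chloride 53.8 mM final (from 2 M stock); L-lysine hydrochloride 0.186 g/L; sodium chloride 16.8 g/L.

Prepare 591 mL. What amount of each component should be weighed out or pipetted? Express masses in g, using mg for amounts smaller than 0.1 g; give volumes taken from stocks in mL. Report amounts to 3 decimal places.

sodium lactate 18.196 mL; ammonium chloride 15.898 mL; L-lysine hydrochloride 0.110 g; sodium chloride 9.929 g

Target volume = 591 mL = 0.591 L.
sodium lactate: dilute stock: 0.625% ÷ 20.3% × 591 mL = 18.196 mL
ammonium chloride: V = C2·V2/C1 = 53.8 mM × 591 mL ÷ 2000 mM = 15.898 mL
L-lysine hydrochloride: 0.186 g/L × 0.591 L = 0.110 g
sodium chloride: 16.8 g/L × 0.591 L = 9.929 g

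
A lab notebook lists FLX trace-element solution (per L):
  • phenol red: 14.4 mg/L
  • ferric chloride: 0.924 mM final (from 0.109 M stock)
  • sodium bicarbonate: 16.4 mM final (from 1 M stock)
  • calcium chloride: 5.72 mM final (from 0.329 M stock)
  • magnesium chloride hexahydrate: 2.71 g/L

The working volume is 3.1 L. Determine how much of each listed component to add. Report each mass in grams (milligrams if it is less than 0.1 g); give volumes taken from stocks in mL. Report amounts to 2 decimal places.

phenol red 44.64 mg; ferric chloride 26.28 mL; sodium bicarbonate 50.84 mL; calcium chloride 53.90 mL; magnesium chloride hexahydrate 8.40 g

Scale factor relative to 1 L: 3.1.
phenol red: 14.4 mg/L × 3.1 L = 44.64 mg
ferric chloride: V = C2·V2/C1 = 0.924 mM × 3100 mL ÷ 109 mM = 26.28 mL
sodium bicarbonate: dilute stock: 16.4 mM × 3100 mL ÷ 1000 mM = 50.84 mL
calcium chloride: V = C2·V2/C1 = 5.72 mM × 3100 mL ÷ 329 mM = 53.90 mL
magnesium chloride hexahydrate: 2.71 g/L × 3.1 L = 8.40 g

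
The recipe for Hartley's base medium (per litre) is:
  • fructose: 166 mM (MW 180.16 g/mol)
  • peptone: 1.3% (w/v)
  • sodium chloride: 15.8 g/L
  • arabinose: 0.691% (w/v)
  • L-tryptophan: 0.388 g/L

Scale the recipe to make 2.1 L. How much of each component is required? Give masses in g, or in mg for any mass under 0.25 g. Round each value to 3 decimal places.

fructose 62.804 g; peptone 27.300 g; sodium chloride 33.180 g; arabinose 14.511 g; L-tryptophan 0.815 g

Working volume: 2.1 L.
fructose: 166 mmol/L × 180.16 g/mol × 2.1 L ÷ 1000 = 62.804 g
peptone: 1.3 g per 100 mL × 2100 mL ÷ 100 = 27.300 g
sodium chloride: 15.8 g/L × 2.1 L = 33.180 g
arabinose: 0.691% w/v = 6.91 g/L → 6.91 × 2.1 L = 14.511 g
L-tryptophan: 0.388 g/L × 2.1 L = 0.815 g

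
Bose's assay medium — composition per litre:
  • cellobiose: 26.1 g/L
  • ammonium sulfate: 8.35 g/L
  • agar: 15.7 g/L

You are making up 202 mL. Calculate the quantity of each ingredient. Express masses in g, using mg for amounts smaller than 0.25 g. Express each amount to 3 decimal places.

cellobiose 5.272 g; ammonium sulfate 1.687 g; agar 3.171 g

Scale factor relative to 1 L: 0.202.
cellobiose: 26.1 g/L × 0.202 L = 5.272 g
ammonium sulfate: 8.35 g/L × 0.202 L = 1.687 g
agar: 15.7 g/L × 0.202 L = 3.171 g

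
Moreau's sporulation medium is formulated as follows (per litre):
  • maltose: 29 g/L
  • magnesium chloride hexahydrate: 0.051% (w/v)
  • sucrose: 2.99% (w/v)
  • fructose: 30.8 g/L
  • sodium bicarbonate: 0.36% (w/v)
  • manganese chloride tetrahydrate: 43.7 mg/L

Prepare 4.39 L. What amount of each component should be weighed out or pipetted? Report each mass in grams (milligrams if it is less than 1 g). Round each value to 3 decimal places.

maltose 127.310 g; magnesium chloride hexahydrate 2.239 g; sucrose 131.261 g; fructose 135.212 g; sodium bicarbonate 15.804 g; manganese chloride tetrahydrate 191.843 mg

Scale factor relative to 1 L: 4.39.
maltose: 29 g/L × 4.39 L = 127.310 g
magnesium chloride hexahydrate: 0.051 g per 100 mL × 4390 mL ÷ 100 = 2.239 g
sucrose: 2.99 g per 100 mL × 4390 mL ÷ 100 = 131.261 g
fructose: 30.8 g/L × 4.39 L = 135.212 g
sodium bicarbonate: 0.36 g per 100 mL × 4390 mL ÷ 100 = 15.804 g
manganese chloride tetrahydrate: 43.7 mg/L × 4.39 L = 191.843 mg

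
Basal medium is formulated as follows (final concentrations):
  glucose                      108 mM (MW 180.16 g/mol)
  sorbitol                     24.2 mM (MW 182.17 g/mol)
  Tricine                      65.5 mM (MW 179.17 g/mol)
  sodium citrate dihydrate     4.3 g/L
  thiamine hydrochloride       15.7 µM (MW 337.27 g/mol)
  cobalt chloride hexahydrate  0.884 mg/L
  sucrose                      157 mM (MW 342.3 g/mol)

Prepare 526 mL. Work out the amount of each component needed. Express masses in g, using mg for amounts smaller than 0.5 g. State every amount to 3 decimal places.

Target volume = 526 mL = 0.526 L.
glucose: 108 mmol/L × 180.16 g/mol × 0.526 L ÷ 1000 = 10.235 g
sorbitol: 24.2 mmol/L × 182.17 g/mol × 0.526 L ÷ 1000 = 2.319 g
Tricine: 65.5 mmol/L × 179.17 g/mol × 0.526 L ÷ 1000 = 6.173 g
sodium citrate dihydrate: 4.3 g/L × 0.526 L = 2.262 g
thiamine hydrochloride: 15.7 µmol/L × 337.27 g/mol × 0.526 L ÷ 1000 = 2.785 mg
cobalt chloride hexahydrate: 0.884 mg/L × 0.526 L = 0.465 mg
sucrose: 157 mmol/L × 342.3 g/mol × 0.526 L ÷ 1000 = 28.268 g

glucose 10.235 g; sorbitol 2.319 g; Tricine 6.173 g; sodium citrate dihydrate 2.262 g; thiamine hydrochloride 2.785 mg; cobalt chloride hexahydrate 0.465 mg; sucrose 28.268 g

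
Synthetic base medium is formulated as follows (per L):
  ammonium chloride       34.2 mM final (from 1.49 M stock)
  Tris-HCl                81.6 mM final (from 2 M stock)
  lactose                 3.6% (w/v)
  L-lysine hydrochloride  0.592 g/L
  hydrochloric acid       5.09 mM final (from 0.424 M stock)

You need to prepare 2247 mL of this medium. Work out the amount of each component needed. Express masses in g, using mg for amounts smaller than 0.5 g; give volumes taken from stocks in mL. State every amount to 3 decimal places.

Working volume: 2247 mL = 2.247 L.
ammonium chloride: dilute stock: 34.2 mM × 2247 mL ÷ 1490 mM = 51.575 mL
Tris-HCl: V = C2·V2/C1 = 81.6 mM × 2247 mL ÷ 2000 mM = 91.678 mL
lactose: 3.6 g per 100 mL × 2247 mL ÷ 100 = 80.892 g
L-lysine hydrochloride: 0.592 g/L × 2.247 L = 1.330 g
hydrochloric acid: dilute stock: 5.09 mM × 2247 mL ÷ 424 mM = 26.975 mL

ammonium chloride 51.575 mL; Tris-HCl 91.678 mL; lactose 80.892 g; L-lysine hydrochloride 1.330 g; hydrochloric acid 26.975 mL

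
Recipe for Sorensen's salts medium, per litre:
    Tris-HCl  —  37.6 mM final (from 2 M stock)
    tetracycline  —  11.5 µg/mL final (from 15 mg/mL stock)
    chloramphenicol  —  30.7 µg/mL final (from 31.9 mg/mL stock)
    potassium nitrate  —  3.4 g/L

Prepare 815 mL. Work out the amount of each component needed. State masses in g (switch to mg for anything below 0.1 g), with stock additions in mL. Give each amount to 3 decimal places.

Tris-HCl 15.322 mL; tetracycline 0.625 mL; chloramphenicol 0.784 mL; potassium nitrate 2.771 g

Scale factor relative to 1 L: 0.815.
Tris-HCl: C1V1 = C2V2 → 37.6 mM × 815 mL ÷ 2000 mM = 15.322 mL
tetracycline: dilute stock: 11.5 µg/mL × 815 mL ÷ 15000 µg/mL = 0.625 mL
chloramphenicol: V = C2·V2/C1 = 30.7 µg/mL × 815 mL ÷ 31900 µg/mL = 0.784 mL
potassium nitrate: 3.4 g/L × 0.815 L = 2.771 g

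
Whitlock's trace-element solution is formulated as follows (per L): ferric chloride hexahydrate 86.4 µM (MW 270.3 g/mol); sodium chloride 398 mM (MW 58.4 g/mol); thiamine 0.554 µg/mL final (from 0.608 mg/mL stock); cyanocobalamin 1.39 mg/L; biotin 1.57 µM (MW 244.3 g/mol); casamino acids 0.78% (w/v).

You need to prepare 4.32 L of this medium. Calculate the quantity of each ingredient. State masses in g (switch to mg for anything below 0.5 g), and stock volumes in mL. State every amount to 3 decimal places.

ferric chloride hexahydrate 100.889 mg; sodium chloride 100.411 g; thiamine 3.936 mL; cyanocobalamin 6.005 mg; biotin 1.657 mg; casamino acids 33.696 g

Scale factor relative to 1 L: 4.32.
ferric chloride hexahydrate: 86.4 µmol/L × 270.3 g/mol × 4.32 L ÷ 1000 = 100.889 mg
sodium chloride: 398 mmol/L × 58.4 g/mol × 4.32 L ÷ 1000 = 100.411 g
thiamine: dilute stock: 0.554 µg/mL × 4320 mL ÷ 608 µg/mL = 3.936 mL
cyanocobalamin: 1.39 mg/L × 4.32 L = 6.005 mg
biotin: 1.57 µmol/L × 244.3 g/mol × 4.32 L ÷ 1000 = 1.657 mg
casamino acids: 0.78% w/v = 7.8 g/L → 7.8 × 4.32 L = 33.696 g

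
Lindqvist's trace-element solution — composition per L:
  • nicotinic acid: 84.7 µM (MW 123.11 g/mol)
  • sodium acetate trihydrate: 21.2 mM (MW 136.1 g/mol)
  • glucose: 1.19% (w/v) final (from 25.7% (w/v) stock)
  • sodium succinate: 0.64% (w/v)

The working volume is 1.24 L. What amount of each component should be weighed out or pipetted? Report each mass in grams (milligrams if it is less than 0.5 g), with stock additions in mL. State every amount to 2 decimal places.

nicotinic acid 12.93 mg; sodium acetate trihydrate 3.58 g; glucose 57.42 mL; sodium succinate 7.94 g

Scale factor relative to 1 L: 1.24.
nicotinic acid: 84.7 µmol/L × 123.11 g/mol × 1.24 L ÷ 1000 = 12.93 mg
sodium acetate trihydrate: 21.2 mmol/L × 136.1 g/mol × 1.24 L ÷ 1000 = 3.58 g
glucose: dilute stock: 1.19% ÷ 25.7% × 1240 mL = 57.42 mL
sodium succinate: 0.64 g per 100 mL × 1240 mL ÷ 100 = 7.94 g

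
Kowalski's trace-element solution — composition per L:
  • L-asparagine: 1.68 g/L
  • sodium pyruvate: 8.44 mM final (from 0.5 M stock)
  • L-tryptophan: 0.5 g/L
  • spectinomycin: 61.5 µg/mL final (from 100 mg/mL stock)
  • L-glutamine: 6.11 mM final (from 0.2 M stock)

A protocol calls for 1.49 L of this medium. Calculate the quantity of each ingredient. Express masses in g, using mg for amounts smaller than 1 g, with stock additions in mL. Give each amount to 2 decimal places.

Working volume: 1.49 L.
L-asparagine: 1.68 g/L × 1.49 L = 2.50 g
sodium pyruvate: C1V1 = C2V2 → 8.44 mM × 1490 mL ÷ 500 mM = 25.15 mL
L-tryptophan: 0.5 g/L × 1.49 L = 0.745 g = 745.00 mg
spectinomycin: V = C2·V2/C1 = 61.5 µg/mL × 1490 mL ÷ 100000 µg/mL = 0.92 mL
L-glutamine: dilute stock: 6.11 mM × 1490 mL ÷ 200 mM = 45.52 mL

L-asparagine 2.50 g; sodium pyruvate 25.15 mL; L-tryptophan 745.00 mg; spectinomycin 0.92 mL; L-glutamine 45.52 mL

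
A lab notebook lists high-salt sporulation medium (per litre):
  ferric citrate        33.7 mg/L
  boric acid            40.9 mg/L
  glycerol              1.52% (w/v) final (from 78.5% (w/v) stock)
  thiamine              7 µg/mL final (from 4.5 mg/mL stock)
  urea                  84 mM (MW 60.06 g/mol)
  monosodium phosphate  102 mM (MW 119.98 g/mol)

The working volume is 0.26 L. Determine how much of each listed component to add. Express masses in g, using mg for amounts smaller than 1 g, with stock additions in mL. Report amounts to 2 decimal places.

ferric citrate 8.76 mg; boric acid 10.63 mg; glycerol 5.03 mL; thiamine 0.40 mL; urea 1.31 g; monosodium phosphate 3.18 g

Working volume: 0.26 L.
ferric citrate: 33.7 mg/L × 0.26 L = 8.76 mg
boric acid: 40.9 mg/L × 0.26 L = 10.63 mg
glycerol: C1V1 = C2V2 → 1.52% ÷ 78.5% × 260 mL = 5.03 mL
thiamine: V = C2·V2/C1 = 7 µg/mL × 260 mL ÷ 4500 µg/mL = 0.40 mL
urea: 84 mmol/L × 60.06 g/mol × 0.26 L ÷ 1000 = 1.31 g
monosodium phosphate: 102 mmol/L × 119.98 g/mol × 0.26 L ÷ 1000 = 3.18 g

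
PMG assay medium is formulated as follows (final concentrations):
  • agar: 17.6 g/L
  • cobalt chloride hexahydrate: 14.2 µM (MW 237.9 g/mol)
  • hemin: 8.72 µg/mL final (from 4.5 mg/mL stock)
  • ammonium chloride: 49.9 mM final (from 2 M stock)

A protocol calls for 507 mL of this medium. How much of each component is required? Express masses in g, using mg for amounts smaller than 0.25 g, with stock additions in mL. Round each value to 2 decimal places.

agar 8.92 g; cobalt chloride hexahydrate 1.71 mg; hemin 0.98 mL; ammonium chloride 12.65 mL

Target volume = 507 mL = 0.507 L.
agar: 17.6 g/L × 0.507 L = 8.92 g
cobalt chloride hexahydrate: 14.2 µmol/L × 237.9 g/mol × 0.507 L ÷ 1000 = 1.71 mg
hemin: dilute stock: 8.72 µg/mL × 507 mL ÷ 4500 µg/mL = 0.98 mL
ammonium chloride: V = C2·V2/C1 = 49.9 mM × 507 mL ÷ 2000 mM = 12.65 mL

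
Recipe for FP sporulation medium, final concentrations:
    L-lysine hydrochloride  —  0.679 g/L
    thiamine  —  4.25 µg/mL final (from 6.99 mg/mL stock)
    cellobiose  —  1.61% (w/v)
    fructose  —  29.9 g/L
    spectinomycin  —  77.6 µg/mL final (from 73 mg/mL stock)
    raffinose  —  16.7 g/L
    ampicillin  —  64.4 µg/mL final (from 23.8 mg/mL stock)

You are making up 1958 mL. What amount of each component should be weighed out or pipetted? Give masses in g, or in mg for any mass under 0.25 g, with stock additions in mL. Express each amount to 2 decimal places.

Scale factor relative to 1 L: 1.958.
L-lysine hydrochloride: 0.679 g/L × 1.958 L = 1.33 g
thiamine: dilute stock: 4.25 µg/mL × 1958 mL ÷ 6990 µg/mL = 1.19 mL
cellobiose: 1.61% w/v = 16.1 g/L → 16.1 × 1.958 L = 31.52 g
fructose: 29.9 g/L × 1.958 L = 58.54 g
spectinomycin: C1V1 = C2V2 → 77.6 µg/mL × 1958 mL ÷ 73000 µg/mL = 2.08 mL
raffinose: 16.7 g/L × 1.958 L = 32.70 g
ampicillin: V = C2·V2/C1 = 64.4 µg/mL × 1958 mL ÷ 23800 µg/mL = 5.30 mL

L-lysine hydrochloride 1.33 g; thiamine 1.19 mL; cellobiose 31.52 g; fructose 58.54 g; spectinomycin 2.08 mL; raffinose 32.70 g; ampicillin 5.30 mL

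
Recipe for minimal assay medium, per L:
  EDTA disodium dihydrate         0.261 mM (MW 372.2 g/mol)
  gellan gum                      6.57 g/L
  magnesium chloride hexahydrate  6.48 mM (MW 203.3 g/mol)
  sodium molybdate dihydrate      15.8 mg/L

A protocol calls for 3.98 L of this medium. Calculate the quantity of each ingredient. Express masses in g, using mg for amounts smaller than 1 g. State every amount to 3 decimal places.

Scale factor relative to 1 L: 3.98.
EDTA disodium dihydrate: 0.261 mmol/L × 372.2 mg/mmol × 3.98 L = 386.634 mg
gellan gum: 6.57 g/L × 3.98 L = 26.149 g
magnesium chloride hexahydrate: 6.48 mmol/L × 203.3 g/mol × 3.98 L ÷ 1000 = 5.243 g
sodium molybdate dihydrate: 15.8 mg/L × 3.98 L = 62.884 mg

EDTA disodium dihydrate 386.634 mg; gellan gum 26.149 g; magnesium chloride hexahydrate 5.243 g; sodium molybdate dihydrate 62.884 mg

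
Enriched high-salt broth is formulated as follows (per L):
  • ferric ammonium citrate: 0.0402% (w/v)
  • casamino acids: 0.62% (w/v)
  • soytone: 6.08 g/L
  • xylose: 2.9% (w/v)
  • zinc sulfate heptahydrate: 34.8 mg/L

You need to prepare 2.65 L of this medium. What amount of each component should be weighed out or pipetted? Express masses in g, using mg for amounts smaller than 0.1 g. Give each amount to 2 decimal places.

Scale factor relative to 1 L: 2.65.
ferric ammonium citrate: 0.0402 g per 100 mL × 2650 mL ÷ 100 = 1.07 g
casamino acids: 0.62 g per 100 mL × 2650 mL ÷ 100 = 16.43 g
soytone: 6.08 g/L × 2.65 L = 16.11 g
xylose: 2.9 g per 100 mL × 2650 mL ÷ 100 = 76.85 g
zinc sulfate heptahydrate: 34.8 mg/L × 2.65 L = 92.22 mg

ferric ammonium citrate 1.07 g; casamino acids 16.43 g; soytone 16.11 g; xylose 76.85 g; zinc sulfate heptahydrate 92.22 mg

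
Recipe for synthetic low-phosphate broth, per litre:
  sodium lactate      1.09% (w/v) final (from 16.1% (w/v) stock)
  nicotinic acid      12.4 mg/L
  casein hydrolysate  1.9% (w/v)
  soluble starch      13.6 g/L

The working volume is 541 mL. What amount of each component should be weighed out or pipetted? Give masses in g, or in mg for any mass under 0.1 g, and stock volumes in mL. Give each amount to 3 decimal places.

sodium lactate 36.627 mL; nicotinic acid 6.708 mg; casein hydrolysate 10.279 g; soluble starch 7.358 g

Target volume = 541 mL = 0.541 L.
sodium lactate: V = C2·V2/C1 = 1.09% ÷ 16.1% × 541 mL = 36.627 mL
nicotinic acid: 12.4 mg/L × 0.541 L = 6.708 mg
casein hydrolysate: 1.9% w/v = 19 g/L → 19 × 0.541 L = 10.279 g
soluble starch: 13.6 g/L × 0.541 L = 7.358 g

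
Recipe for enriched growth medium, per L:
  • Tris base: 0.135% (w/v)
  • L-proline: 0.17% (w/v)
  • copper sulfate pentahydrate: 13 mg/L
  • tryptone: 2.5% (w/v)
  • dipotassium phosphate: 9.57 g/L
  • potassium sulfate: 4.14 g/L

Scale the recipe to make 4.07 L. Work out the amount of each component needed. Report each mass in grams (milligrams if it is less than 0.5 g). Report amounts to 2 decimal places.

Tris base 5.49 g; L-proline 6.92 g; copper sulfate pentahydrate 52.91 mg; tryptone 101.75 g; dipotassium phosphate 38.95 g; potassium sulfate 16.85 g

Scale factor relative to 1 L: 4.07.
Tris base: 0.135 g per 100 mL × 4070 mL ÷ 100 = 5.49 g
L-proline: 0.17 g per 100 mL × 4070 mL ÷ 100 = 6.92 g
copper sulfate pentahydrate: 13 mg/L × 4.07 L = 52.91 mg
tryptone: 2.5 g per 100 mL × 4070 mL ÷ 100 = 101.75 g
dipotassium phosphate: 9.57 g/L × 4.07 L = 38.95 g
potassium sulfate: 4.14 g/L × 4.07 L = 16.85 g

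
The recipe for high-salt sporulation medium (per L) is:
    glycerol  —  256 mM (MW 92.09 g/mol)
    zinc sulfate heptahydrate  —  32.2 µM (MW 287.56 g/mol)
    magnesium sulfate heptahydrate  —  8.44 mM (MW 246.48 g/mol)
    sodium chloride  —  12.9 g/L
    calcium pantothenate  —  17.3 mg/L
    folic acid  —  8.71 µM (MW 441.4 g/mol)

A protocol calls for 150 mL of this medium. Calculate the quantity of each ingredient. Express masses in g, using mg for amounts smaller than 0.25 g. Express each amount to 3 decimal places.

Working volume: 150 mL = 0.15 L.
glycerol: 256 mmol/L × 92.09 g/mol × 0.15 L ÷ 1000 = 3.536 g
zinc sulfate heptahydrate: 32.2 µmol/L × 287.56 g/mol × 0.15 L ÷ 1000 = 1.389 mg
magnesium sulfate heptahydrate: 8.44 mmol/L × 246.48 g/mol × 0.15 L ÷ 1000 = 0.312 g
sodium chloride: 12.9 g/L × 0.15 L = 1.935 g
calcium pantothenate: 17.3 mg/L × 0.15 L = 2.595 mg
folic acid: 8.71 µmol/L × 441.4 g/mol × 0.15 L ÷ 1000 = 0.577 mg

glycerol 3.536 g; zinc sulfate heptahydrate 1.389 mg; magnesium sulfate heptahydrate 0.312 g; sodium chloride 1.935 g; calcium pantothenate 2.595 mg; folic acid 0.577 mg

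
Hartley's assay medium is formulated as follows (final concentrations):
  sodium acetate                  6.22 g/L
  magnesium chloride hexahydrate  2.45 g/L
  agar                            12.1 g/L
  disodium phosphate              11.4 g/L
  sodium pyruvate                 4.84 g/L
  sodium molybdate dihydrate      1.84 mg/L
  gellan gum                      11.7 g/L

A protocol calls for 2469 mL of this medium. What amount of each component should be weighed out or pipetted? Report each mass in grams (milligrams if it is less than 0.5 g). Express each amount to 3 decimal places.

sodium acetate 15.357 g; magnesium chloride hexahydrate 6.049 g; agar 29.875 g; disodium phosphate 28.147 g; sodium pyruvate 11.950 g; sodium molybdate dihydrate 4.543 mg; gellan gum 28.887 g

Working volume: 2469 mL = 2.469 L.
sodium acetate: 6.22 g/L × 2.469 L = 15.357 g
magnesium chloride hexahydrate: 2.45 g/L × 2.469 L = 6.049 g
agar: 12.1 g/L × 2.469 L = 29.875 g
disodium phosphate: 11.4 g/L × 2.469 L = 28.147 g
sodium pyruvate: 4.84 g/L × 2.469 L = 11.950 g
sodium molybdate dihydrate: 1.84 mg/L × 2.469 L = 4.543 mg
gellan gum: 11.7 g/L × 2.469 L = 28.887 g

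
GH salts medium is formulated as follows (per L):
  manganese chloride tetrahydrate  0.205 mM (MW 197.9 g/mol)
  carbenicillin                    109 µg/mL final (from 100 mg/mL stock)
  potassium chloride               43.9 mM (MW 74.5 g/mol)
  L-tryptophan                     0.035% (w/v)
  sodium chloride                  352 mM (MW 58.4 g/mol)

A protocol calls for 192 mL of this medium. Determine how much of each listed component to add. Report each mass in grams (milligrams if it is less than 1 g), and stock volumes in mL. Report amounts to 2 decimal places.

manganese chloride tetrahydrate 7.79 mg; carbenicillin 0.21 mL; potassium chloride 627.95 mg; L-tryptophan 67.20 mg; sodium chloride 3.95 g

Scale factor relative to 1 L: 0.192.
manganese chloride tetrahydrate: 0.205 mmol/L × 197.9 mg/mmol × 0.192 L = 7.79 mg
carbenicillin: C1V1 = C2V2 → 109 µg/mL × 192 mL ÷ 100000 µg/mL = 0.21 mL
potassium chloride: 43.9 mmol/L × 74.5 mg/mmol × 0.192 L = 627.95 mg
L-tryptophan: 0.035% w/v = 0.35 g/L → 0.35 × 0.192 L = 0.0672 g = 67.20 mg
sodium chloride: 352 mmol/L × 58.4 g/mol × 0.192 L ÷ 1000 = 3.95 g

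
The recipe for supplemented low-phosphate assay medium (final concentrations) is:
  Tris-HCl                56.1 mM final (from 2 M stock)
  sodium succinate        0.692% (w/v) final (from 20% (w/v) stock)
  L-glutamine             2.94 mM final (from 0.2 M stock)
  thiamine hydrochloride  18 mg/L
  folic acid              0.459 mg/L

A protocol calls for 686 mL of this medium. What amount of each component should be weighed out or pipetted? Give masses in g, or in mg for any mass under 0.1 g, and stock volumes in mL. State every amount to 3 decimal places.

Tris-HCl 19.242 mL; sodium succinate 23.736 mL; L-glutamine 10.084 mL; thiamine hydrochloride 12.348 mg; folic acid 0.315 mg

Scale factor relative to 1 L: 0.686.
Tris-HCl: V = C2·V2/C1 = 56.1 mM × 686 mL ÷ 2000 mM = 19.242 mL
sodium succinate: V = C2·V2/C1 = 0.692% ÷ 20% × 686 mL = 23.736 mL
L-glutamine: C1V1 = C2V2 → 2.94 mM × 686 mL ÷ 200 mM = 10.084 mL
thiamine hydrochloride: 18 mg/L × 0.686 L = 12.348 mg
folic acid: 0.459 mg/L × 0.686 L = 0.315 mg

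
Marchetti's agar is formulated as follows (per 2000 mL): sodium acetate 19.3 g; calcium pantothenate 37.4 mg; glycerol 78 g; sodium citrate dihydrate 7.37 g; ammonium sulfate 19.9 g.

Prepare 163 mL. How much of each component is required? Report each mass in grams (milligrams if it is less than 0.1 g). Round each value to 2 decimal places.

Ratio of target to recipe volume: 163 / 2000 = 0.0815.
sodium acetate: 19.3 g × (163 mL / 2000 mL) = 1.57 g
calcium pantothenate: 37.4 mg × (163 mL / 2000 mL) = 3.05 mg
glycerol: 78 g × (163 mL / 2000 mL) = 6.36 g
sodium citrate dihydrate: 7.37 g × (163 mL / 2000 mL) = 0.60 g
ammonium sulfate: 19.9 g × (163 mL / 2000 mL) = 1.62 g

sodium acetate 1.57 g; calcium pantothenate 3.05 mg; glycerol 6.36 g; sodium citrate dihydrate 0.60 g; ammonium sulfate 1.62 g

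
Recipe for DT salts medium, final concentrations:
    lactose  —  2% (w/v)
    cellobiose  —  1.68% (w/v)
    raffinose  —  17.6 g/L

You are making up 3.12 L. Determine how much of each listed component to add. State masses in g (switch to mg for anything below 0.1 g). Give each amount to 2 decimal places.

Scale factor relative to 1 L: 3.12.
lactose: 2% w/v = 20 g/L → 20 × 3.12 L = 62.40 g
cellobiose: 1.68% w/v = 16.8 g/L → 16.8 × 3.12 L = 52.42 g
raffinose: 17.6 g/L × 3.12 L = 54.91 g

lactose 62.40 g; cellobiose 52.42 g; raffinose 54.91 g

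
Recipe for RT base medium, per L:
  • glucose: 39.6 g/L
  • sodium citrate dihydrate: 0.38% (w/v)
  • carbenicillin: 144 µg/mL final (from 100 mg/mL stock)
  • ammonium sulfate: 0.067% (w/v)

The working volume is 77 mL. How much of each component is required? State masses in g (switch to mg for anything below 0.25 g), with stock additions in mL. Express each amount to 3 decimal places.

glucose 3.049 g; sodium citrate dihydrate 0.293 g; carbenicillin 0.111 mL; ammonium sulfate 51.590 mg

Scale factor relative to 1 L: 0.077.
glucose: 39.6 g/L × 0.077 L = 3.049 g
sodium citrate dihydrate: 0.38% w/v = 3.8 g/L → 3.8 × 0.077 L = 0.293 g
carbenicillin: dilute stock: 144 µg/mL × 77 mL ÷ 100000 µg/mL = 0.111 mL
ammonium sulfate: 0.067 g per 100 mL × 77 mL ÷ 100 = 0.05159 g = 51.590 mg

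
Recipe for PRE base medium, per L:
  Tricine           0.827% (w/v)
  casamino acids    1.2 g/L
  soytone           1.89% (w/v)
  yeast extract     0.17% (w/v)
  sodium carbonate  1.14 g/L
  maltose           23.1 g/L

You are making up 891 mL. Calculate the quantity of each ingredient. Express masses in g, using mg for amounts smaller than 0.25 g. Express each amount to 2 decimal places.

Tricine 7.37 g; casamino acids 1.07 g; soytone 16.84 g; yeast extract 1.51 g; sodium carbonate 1.02 g; maltose 20.58 g

Target volume = 891 mL = 0.891 L.
Tricine: 0.827% w/v = 8.27 g/L → 8.27 × 0.891 L = 7.37 g
casamino acids: 1.2 g/L × 0.891 L = 1.07 g
soytone: 1.89 g per 100 mL × 891 mL ÷ 100 = 16.84 g
yeast extract: 0.17% w/v = 1.7 g/L → 1.7 × 0.891 L = 1.51 g
sodium carbonate: 1.14 g/L × 0.891 L = 1.02 g
maltose: 23.1 g/L × 0.891 L = 20.58 g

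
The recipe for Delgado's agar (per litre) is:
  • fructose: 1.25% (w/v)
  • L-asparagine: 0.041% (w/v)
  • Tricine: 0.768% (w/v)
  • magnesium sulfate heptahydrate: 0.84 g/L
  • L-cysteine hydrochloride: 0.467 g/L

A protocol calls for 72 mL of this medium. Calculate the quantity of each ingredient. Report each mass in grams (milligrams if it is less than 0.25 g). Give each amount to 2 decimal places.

fructose 0.90 g; L-asparagine 29.52 mg; Tricine 0.55 g; magnesium sulfate heptahydrate 60.48 mg; L-cysteine hydrochloride 33.62 mg

Target volume = 72 mL = 0.072 L.
fructose: 1.25% w/v = 12.5 g/L → 12.5 × 0.072 L = 0.90 g
L-asparagine: 0.041 g per 100 mL × 72 mL ÷ 100 = 0.02952 g = 29.52 mg
Tricine: 0.768% w/v = 7.68 g/L → 7.68 × 0.072 L = 0.55 g
magnesium sulfate heptahydrate: 0.84 g/L × 0.072 L = 0.06048 g = 60.48 mg
L-cysteine hydrochloride: 0.467 g/L × 0.072 L = 0.033624 g = 33.62 mg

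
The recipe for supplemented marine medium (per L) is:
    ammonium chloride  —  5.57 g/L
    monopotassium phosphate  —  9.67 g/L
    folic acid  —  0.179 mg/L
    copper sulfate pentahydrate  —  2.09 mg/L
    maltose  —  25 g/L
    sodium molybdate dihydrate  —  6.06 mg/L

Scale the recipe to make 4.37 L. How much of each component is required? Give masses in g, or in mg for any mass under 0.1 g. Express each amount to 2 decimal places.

ammonium chloride 24.34 g; monopotassium phosphate 42.26 g; folic acid 0.78 mg; copper sulfate pentahydrate 9.13 mg; maltose 109.25 g; sodium molybdate dihydrate 26.48 mg

Working volume: 4.37 L.
ammonium chloride: 5.57 g/L × 4.37 L = 24.34 g
monopotassium phosphate: 9.67 g/L × 4.37 L = 42.26 g
folic acid: 0.179 mg/L × 4.37 L = 0.78 mg
copper sulfate pentahydrate: 2.09 mg/L × 4.37 L = 9.13 mg
maltose: 25 g/L × 4.37 L = 109.25 g
sodium molybdate dihydrate: 6.06 mg/L × 4.37 L = 26.48 mg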